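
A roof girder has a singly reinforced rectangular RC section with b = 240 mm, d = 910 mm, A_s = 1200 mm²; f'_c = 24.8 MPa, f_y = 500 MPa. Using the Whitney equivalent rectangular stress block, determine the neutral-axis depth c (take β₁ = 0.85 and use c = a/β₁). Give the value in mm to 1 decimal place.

c ≈ 139.5 mm

T = A_s f_y = 1200 × 500 = 600000 N = 600 kN.
Setting C = 0.85 f'_c a b equal to T: a = 600000/(0.85 × 24.8 × 240) = 118.596 mm.
With β₁ = 0.85, c = a/β₁ = 118.596/0.85 = 139.5 mm.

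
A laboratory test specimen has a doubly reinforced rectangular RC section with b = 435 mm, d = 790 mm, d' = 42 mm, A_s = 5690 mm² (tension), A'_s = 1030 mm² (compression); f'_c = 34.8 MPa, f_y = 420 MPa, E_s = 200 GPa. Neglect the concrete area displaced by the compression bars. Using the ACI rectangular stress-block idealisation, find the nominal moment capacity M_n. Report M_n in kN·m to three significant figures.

Assume both tension and compression steel yield.
Net tension couple steel: A_s − A'_s = 4660 mm².
a = (A_s − A'_s) f_y / (0.85 f'_c b) = 1957200/(0.85 × 34.8 × 435) = 152.11 mm.
c = a/β₁ = 152.11/0.801 = 189.90 mm; ε'_s = 0.003(c − d')/c = 0.0023 ≥ f_y/E_s = 0.0021, so compression steel does yield.
M_n = (A_s − A'_s) f_y (d − a/2) + A'_s f_y (d − d') = [1957200 × (790 − 76.055) + 432600 × (790 − 42)] × 10⁻⁶ = 1397.33 + 323.58 = 1720.91 kN·m.

M_n ≈ 1720 kN·m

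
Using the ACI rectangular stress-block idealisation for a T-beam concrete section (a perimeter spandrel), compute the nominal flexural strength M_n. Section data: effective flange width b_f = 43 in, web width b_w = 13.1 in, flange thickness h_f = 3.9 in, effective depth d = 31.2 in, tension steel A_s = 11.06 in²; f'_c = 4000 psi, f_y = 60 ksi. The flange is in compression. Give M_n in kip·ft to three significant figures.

Tension: T = A_s f_y = 11.06 × 60 = 663.6 kips.
Try a within the flange: a = T/(0.85 f'_c b_f) = 663.6/(0.85 × 4 × 43) = 4.539 in.
a = 4.539 > h_f = 3.9 in: the block extends into the web. Split into flange-overhang and web parts.
C_f = 0.85 f'_c (b_f − b_w) h_f = 0.85 × 4 × (43 − 13.1) × 3.9 = 396.5 kips.
Remaining web compression depth: a_w = (T − C_f)/(0.85 f'_c b_w) = (663.6 − 396.5)/(0.85 × 4 × 13.1) = 5.997 in.
M_n = C_f(d − h_f/2) + (T − C_f)(d − a_w/2) = 396.5 × (31.2 − 1.95) + 267.1 × (31.2 − 2.9985) = 11597.6 + 7532.6 = 19130.2 kip·in.
M_n = 19130.2/12 = 1594.18 kip·ft.

M_n ≈ 1590 kip·ft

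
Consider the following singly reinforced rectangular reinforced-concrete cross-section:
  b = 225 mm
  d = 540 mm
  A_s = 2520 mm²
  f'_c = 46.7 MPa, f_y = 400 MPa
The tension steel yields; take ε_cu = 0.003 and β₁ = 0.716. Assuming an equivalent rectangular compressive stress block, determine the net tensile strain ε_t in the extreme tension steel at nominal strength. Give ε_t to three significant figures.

a = A_s f_y/(0.85 f'_c b) = 112.86 mm.
β₁ = 0.716, so c = a/β₁ = 112.86/0.716 = 157.63 mm.
From the linear strain diagram with ε_cu = 0.003: ε_t = 0.003 (d − c)/c = 0.003 × (540 − 157.63)/157.63 = 0.00728.
Since ε_t ≥ 0.005, the section is tension-controlled.

ε_t ≈ 0.00728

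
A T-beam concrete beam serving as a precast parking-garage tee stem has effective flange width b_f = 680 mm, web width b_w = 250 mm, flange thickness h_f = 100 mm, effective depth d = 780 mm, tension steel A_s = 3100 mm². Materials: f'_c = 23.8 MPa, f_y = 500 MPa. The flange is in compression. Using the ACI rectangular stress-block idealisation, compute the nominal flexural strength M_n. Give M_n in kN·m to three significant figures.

M_n ≈ 1120 kN·m

Tension: T = A_s f_y = 3100 × 500 = 1550000 N.
Try a within the flange: a = T/(0.85 f'_c b_f) = 1550000/(0.85 × 23.8 × 680) = 112.67 mm.
a = 112.67 > h_f = 100 mm: the block extends into the web. Split into flange-overhang and web parts.
C_f = 0.85 f'_c (b_f − b_w) h_f = 0.85 × 23.8 × (680 − 250) × 100 = 869890 N.
Remaining web compression depth: a_w = (T − C_f)/(0.85 f'_c b_w) = (1550000 − 869890)/(0.85 × 23.8 × 250) = 134.48 mm.
M_n = C_f(d − h_f/2) + (T − C_f)(d − a_w/2) = 869890 × (780 − 50) + 680110 × (780 − 67.24) = 635.02 + 484.76 = 1119.78 × 10⁶ N·mm.
M_n = 1119.78 kN·m.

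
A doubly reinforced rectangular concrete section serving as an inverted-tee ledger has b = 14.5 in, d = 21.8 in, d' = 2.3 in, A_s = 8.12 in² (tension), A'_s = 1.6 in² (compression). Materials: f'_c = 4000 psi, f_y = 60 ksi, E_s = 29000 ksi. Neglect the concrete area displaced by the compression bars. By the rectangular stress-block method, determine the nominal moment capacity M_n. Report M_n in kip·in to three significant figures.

M_n ≈ 8850 kip·in

Assume both steels yield.
a = (A_s − A'_s) f_y/(0.85 f'_c b) = (8.12 − 1.6) × 60/(0.85 × 4 × 14.5) = 7.935 in.
c = a/β₁ = 7.935/0.85 = 9.335 in; ε'_s = 0.003(c − d')/c = 0.0023 ≥ ε_y = 0.0021, so the compression steel yields.
M_n = (A_s − A'_s) f_y (d − a/2) + A'_s f_y (d − d') = 391.2 × (21.8 − 3.9675) + 96 × (21.8 − 2.3) = 6976.1 + 1872.0 = 8848.1 kip·in.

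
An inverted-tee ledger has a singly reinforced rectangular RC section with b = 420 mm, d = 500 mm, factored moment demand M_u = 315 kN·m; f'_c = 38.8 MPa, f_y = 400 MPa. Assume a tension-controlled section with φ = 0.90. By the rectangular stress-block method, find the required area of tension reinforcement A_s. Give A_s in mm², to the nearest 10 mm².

A_s ≈ 1850 mm²

M_n = M_u/φ = 315/0.90 = 350 kN·m.
With M_n = 0.85 f'_c a b (d − a/2), solve the quadratic for a:
a = d − √(d² − 2M_n/(0.85 f'_c b)) = 500 − √(500² − 2 × 350×10⁶/(0.85 × 38.8 × 420)) = 53.39 mm.
A_s = 0.85 f'_c a b / f_y = 0.85 × 38.8 × 53.39 × 420 / 400 = 1848.8 mm².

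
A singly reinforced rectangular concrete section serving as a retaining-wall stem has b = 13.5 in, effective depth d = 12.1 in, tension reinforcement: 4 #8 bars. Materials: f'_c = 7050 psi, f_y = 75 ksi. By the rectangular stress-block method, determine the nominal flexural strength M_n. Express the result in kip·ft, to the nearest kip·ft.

M_n ≈ 210 kip·ft

A_s = 4 × 0.79 = 3.16 in².
T = A_s f_y = 3.16 × 75 = 237 kips.
a = T/(0.85 f'_c b) = 237/(0.85 × 7.05 × 13.5) = 2.930 in.
M_n = T(d − a/2) = 237 × (12.1 − 1.465) = 2520.5 kip·in = 2520.5/12 = 210.04 kip·ft.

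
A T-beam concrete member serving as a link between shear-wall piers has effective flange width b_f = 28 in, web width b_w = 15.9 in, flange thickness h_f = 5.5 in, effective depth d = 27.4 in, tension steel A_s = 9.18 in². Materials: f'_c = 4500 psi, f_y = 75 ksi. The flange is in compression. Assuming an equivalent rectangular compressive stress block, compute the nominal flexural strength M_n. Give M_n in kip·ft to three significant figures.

Tension: T = A_s f_y = 9.18 × 75 = 688.5 kips.
Try a within the flange: a = T/(0.85 f'_c b_f) = 688.5/(0.85 × 4.5 × 28) = 6.429 in.
a = 6.429 > h_f = 5.5 in: the block extends into the web. Split into flange-overhang and web parts.
C_f = 0.85 f'_c (b_f − b_w) h_f = 0.85 × 4.5 × (28 − 15.9) × 5.5 = 254.6 kips.
Remaining web compression depth: a_w = (T − C_f)/(0.85 f'_c b_w) = (688.5 − 254.6)/(0.85 × 4.5 × 15.9) = 7.134 in.
M_n = C_f(d − h_f/2) + (T − C_f)(d − a_w/2) = 254.6 × (27.4 − 2.75) + 433.9 × (27.4 − 3.567) = 6275.9 + 10341.1 = 16617.0 kip·in.
M_n = 16617.0/12 = 1384.75 kip·ft.

M_n ≈ 1380 kip·ft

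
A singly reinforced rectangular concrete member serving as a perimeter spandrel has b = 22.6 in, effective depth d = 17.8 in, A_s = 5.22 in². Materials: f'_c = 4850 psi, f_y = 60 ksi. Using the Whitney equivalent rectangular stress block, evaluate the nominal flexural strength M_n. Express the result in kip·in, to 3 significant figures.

T = A_s f_y = 5.22 × 60 = 313.2 kips.
a = T/(0.85 f'_c b) = 313.2/(0.85 × 4.85 × 22.6) = 3.362 in.
M_n = T(d − a/2) = 313.2 × (17.8 − 1.681) = 5048.5 kip·in.

M_n ≈ 5050 kip·in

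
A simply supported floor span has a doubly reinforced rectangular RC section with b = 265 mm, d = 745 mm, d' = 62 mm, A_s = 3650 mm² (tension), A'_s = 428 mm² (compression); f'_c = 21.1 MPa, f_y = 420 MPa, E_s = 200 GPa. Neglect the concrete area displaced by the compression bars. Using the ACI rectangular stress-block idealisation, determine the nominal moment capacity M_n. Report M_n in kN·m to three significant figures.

Assume both tension and compression steel yield.
Net tension couple steel: A_s − A'_s = 3222 mm².
a = (A_s − A'_s) f_y / (0.85 f'_c b) = 1353240/(0.85 × 21.1 × 265) = 284.73 mm.
c = a/β₁ = 284.73/0.85 = 334.98 mm; ε'_s = 0.003(c − d')/c = 0.0024 ≥ f_y/E_s = 0.0021, so compression steel does yield.
M_n = (A_s − A'_s) f_y (d − a/2) + A'_s f_y (d − d') = [1353240 × (745 − 142.365) + 179760 × (745 − 62)] × 10⁻⁶ = 815.51 + 122.78 = 938.29 kN·m.

M_n ≈ 938 kN·m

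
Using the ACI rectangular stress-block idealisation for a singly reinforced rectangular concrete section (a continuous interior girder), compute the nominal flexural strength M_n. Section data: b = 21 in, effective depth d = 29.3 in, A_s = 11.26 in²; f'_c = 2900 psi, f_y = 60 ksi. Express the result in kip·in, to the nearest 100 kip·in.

T = A_s f_y = 11.26 × 60 = 675.6 kips.
a = T/(0.85 f'_c b) = 675.6/(0.85 × 2.9 × 21) = 13.051 in.
M_n = T(d − a/2) = 675.6 × (29.3 − 6.5255) = 15386.5 kip·in.

M_n ≈ 15400 kip·in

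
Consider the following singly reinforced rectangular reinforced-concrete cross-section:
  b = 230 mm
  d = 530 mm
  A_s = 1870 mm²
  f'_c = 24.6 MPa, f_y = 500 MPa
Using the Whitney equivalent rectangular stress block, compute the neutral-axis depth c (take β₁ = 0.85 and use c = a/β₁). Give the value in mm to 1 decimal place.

c ≈ 228.7 mm

T = A_s f_y = 1870 × 500 = 935000 N = 935 kN.
Setting C = 0.85 f'_c a b equal to T: a = 935000/(0.85 × 24.6 × 230) = 194.415 mm.
With β₁ = 0.85, c = a/β₁ = 194.415/0.85 = 228.7 mm.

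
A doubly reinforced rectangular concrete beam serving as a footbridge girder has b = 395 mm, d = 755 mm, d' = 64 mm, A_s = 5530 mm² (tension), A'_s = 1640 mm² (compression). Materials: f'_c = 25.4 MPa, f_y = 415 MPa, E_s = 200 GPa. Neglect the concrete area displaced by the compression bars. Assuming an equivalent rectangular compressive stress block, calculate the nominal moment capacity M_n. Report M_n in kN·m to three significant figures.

M_n ≈ 1540 kN·m

Assume both tension and compression steel yield.
Net tension couple steel: A_s − A'_s = 3890 mm².
a = (A_s − A'_s) f_y / (0.85 f'_c b) = 1614350/(0.85 × 25.4 × 395) = 189.30 mm.
c = a/β₁ = 189.30/0.85 = 222.71 mm; ε'_s = 0.003(c − d')/c = 0.0021 ≥ f_y/E_s = 0.0021, so compression steel does yield.
M_n = (A_s − A'_s) f_y (d − a/2) + A'_s f_y (d − d') = [1614350 × (755 − 94.65) + 680600 × (755 − 64)] × 10⁻⁶ = 1066.04 + 470.29 = 1536.33 kN·m.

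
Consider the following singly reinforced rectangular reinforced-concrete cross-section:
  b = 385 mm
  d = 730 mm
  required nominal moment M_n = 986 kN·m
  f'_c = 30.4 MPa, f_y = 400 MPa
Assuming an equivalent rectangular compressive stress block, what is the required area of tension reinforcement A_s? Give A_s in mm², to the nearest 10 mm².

With M_n = 0.85 f'_c a b (d − a/2), solve the quadratic for a:
a = d − √(d² − 2M_n/(0.85 f'_c b)) = 730 − √(730² − 2 × 986×10⁶/(0.85 × 30.4 × 385)) = 151.49 mm.
A_s = 0.85 f'_c a b / f_y = 0.85 × 30.4 × 151.49 × 385 / 400 = 3767.7 mm².

A_s ≈ 3770 mm²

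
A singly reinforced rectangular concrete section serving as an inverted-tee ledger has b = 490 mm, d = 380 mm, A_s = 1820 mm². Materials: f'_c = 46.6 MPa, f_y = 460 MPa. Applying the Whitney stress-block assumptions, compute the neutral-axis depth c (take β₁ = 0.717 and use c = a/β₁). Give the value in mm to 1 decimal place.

T = A_s f_y = 1820 × 460 = 837200 N = 837.2 kN.
Setting C = 0.85 f'_c a b equal to T: a = 837200/(0.85 × 46.6 × 490) = 43.135 mm.
With β₁ = 0.717, c = a/β₁ = 43.135/0.717 = 60.2 mm.

c ≈ 60.2 mm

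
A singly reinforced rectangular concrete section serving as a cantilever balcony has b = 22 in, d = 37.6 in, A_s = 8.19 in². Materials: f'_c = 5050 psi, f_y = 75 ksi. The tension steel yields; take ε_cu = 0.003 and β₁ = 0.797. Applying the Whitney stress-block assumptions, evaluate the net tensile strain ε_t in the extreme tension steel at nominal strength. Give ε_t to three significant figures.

ε_t ≈ 0.0108

a = A_s f_y/(0.85 f'_c b) = 6.504 in.
β₁ = 0.797, so c = a/β₁ = 6.504/0.797 = 8.161 in.
From the linear strain diagram with ε_cu = 0.003: ε_t = 0.003 (d − c)/c = 0.003 × (37.6 − 8.161)/8.161 = 0.0108.
Since ε_t ≥ 0.005, the section is tension-controlled.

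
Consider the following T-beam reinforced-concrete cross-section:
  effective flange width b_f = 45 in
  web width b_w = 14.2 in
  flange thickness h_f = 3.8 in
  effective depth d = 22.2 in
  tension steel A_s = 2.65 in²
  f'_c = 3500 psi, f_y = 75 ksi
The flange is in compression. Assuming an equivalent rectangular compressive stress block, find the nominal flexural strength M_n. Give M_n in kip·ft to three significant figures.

Tension: T = A_s f_y = 2.65 × 75 = 198.75 kips.
Try a within the flange: a = T/(0.85 f'_c b_f) = 198.75/(0.85 × 3.5 × 45) = 1.485 in.
Since a = 1.485 ≤ h_f = 3.8 in, the stress block lies entirely in the flange; analyse as a rectangular beam of width b_f.
M_n = T(d − a/2) = 198.75 × (22.2 − 0.7425) = 4264.7 kip·in.
M_n = 4264.7/12 = 355.39 kip·ft.

M_n ≈ 355 kip·ft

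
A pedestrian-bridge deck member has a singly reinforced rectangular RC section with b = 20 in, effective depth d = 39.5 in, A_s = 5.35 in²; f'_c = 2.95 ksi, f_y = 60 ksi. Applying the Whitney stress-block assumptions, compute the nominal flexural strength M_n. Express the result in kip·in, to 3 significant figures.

M_n ≈ 11700 kip·in

T = A_s f_y = 5.35 × 60 = 321 kips.
a = T/(0.85 f'_c b) = 321/(0.85 × 2.95 × 20) = 6.401 in.
M_n = T(d − a/2) = 321 × (39.5 − 3.2005) = 11652.1 kip·in.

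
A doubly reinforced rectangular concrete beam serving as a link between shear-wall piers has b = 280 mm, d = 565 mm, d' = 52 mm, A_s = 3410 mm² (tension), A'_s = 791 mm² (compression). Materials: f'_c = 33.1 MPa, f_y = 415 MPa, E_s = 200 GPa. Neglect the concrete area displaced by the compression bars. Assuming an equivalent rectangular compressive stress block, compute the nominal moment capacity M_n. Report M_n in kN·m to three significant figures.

Assume both tension and compression steel yield.
Net tension couple steel: A_s − A'_s = 2619 mm².
a = (A_s − A'_s) f_y / (0.85 f'_c b) = 1086885/(0.85 × 33.1 × 280) = 137.97 mm.
c = a/β₁ = 137.97/0.814 = 169.50 mm; ε'_s = 0.003(c − d')/c = 0.0021 ≥ f_y/E_s = 0.0021, so compression steel does yield.
M_n = (A_s − A'_s) f_y (d − a/2) + A'_s f_y (d − d') = [1086885 × (565 − 68.985) + 328265 × (565 − 52)] × 10⁻⁶ = 539.11 + 168.40 = 707.51 kN·m.

M_n ≈ 708 kN·m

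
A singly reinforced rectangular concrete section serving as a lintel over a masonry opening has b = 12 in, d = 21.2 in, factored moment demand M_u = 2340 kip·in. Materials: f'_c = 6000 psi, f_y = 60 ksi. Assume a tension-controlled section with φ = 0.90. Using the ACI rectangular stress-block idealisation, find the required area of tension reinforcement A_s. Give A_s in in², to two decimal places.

A_s ≈ 2.15 in²

M_n = M_u/φ = 2340/0.90 = 2600 kip·in.
From M_n = 0.85 f'_c a b (d − a/2):
a = d − √(d² − 2M_n/(0.85 f'_c b)) = 21.2 − √(21.2² − 2 × 2600/(0.85 × 6 × 12)) = 2.109 in.
A_s = 0.85 f'_c a b / f_y = 0.85 × 6 × 2.109 × 12 / 60 = 2.151 in².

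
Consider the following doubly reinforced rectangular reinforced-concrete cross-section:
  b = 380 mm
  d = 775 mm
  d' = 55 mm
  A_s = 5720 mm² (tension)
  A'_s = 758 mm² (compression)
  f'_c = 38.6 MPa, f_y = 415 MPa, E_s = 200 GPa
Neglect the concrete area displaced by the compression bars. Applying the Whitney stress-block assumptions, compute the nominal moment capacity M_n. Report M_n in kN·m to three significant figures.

M_n ≈ 1650 kN·m

Assume both tension and compression steel yield.
Net tension couple steel: A_s − A'_s = 4962 mm².
a = (A_s − A'_s) f_y / (0.85 f'_c b) = 2059230/(0.85 × 38.6 × 380) = 165.16 mm.
c = a/β₁ = 165.16/0.774 = 213.39 mm; ε'_s = 0.003(c − d')/c = 0.0022 ≥ f_y/E_s = 0.0021, so compression steel does yield.
M_n = (A_s − A'_s) f_y (d − a/2) + A'_s f_y (d − d') = [2059230 × (775 − 82.58) + 314570 × (775 − 55)] × 10⁻⁶ = 1425.85 + 226.49 = 1652.34 kN·m.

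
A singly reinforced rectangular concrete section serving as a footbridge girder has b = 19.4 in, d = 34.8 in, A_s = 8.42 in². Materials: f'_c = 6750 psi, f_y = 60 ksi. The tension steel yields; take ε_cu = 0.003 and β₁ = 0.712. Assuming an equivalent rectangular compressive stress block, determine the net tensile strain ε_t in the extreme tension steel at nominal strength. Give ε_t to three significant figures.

ε_t ≈ 0.0134

a = A_s f_y/(0.85 f'_c b) = 4.539 in.
β₁ = 0.712, so c = a/β₁ = 4.539/0.712 = 6.375 in.
From the linear strain diagram with ε_cu = 0.003: ε_t = 0.003 (d − c)/c = 0.003 × (34.8 − 6.375)/6.375 = 0.0134.
Since ε_t ≥ 0.005, the section is tension-controlled.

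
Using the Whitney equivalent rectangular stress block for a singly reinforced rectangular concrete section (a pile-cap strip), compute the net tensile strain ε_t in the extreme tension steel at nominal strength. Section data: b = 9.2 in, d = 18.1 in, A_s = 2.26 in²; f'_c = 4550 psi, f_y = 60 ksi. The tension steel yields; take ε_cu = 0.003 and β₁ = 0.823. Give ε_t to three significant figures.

a = A_s f_y/(0.85 f'_c b) = 3.811 in.
β₁ = 0.823, so c = a/β₁ = 3.811/0.823 = 4.631 in.
From the linear strain diagram with ε_cu = 0.003: ε_t = 0.003 (d − c)/c = 0.003 × (18.1 − 4.631)/4.631 = 0.00873.
Since ε_t ≥ 0.005, the section is tension-controlled.

ε_t ≈ 0.00873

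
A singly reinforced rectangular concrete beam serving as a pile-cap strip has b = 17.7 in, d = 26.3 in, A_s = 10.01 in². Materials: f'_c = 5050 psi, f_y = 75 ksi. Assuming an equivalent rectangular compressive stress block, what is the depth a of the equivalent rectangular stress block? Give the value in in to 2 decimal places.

T = A_s f_y = 10.01 × 75 = 750.75 kips.
a = T/(0.85 f'_c b) = 750.75/(0.85 × 5.05 × 17.7) = 9.88 in.

a ≈ 9.88 in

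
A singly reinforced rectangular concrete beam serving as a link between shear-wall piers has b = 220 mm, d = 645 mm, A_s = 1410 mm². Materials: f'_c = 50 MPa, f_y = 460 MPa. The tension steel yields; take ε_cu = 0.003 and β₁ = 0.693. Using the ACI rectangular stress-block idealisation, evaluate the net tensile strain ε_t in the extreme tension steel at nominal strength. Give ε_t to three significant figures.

a = A_s f_y/(0.85 f'_c b) = 69.37 mm.
β₁ = 0.693, so c = a/β₁ = 69.37/0.693 = 100.10 mm.
From the linear strain diagram with ε_cu = 0.003: ε_t = 0.003 (d − c)/c = 0.003 × (645 − 100.10)/100.10 = 0.0163.
Since ε_t ≥ 0.005, the section is tension-controlled.

ε_t ≈ 0.0163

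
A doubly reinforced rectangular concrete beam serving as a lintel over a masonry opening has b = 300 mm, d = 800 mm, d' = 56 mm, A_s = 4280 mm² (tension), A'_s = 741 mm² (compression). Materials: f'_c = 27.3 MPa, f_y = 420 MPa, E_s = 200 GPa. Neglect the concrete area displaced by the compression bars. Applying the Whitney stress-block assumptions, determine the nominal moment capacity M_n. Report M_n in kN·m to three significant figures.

Assume both tension and compression steel yield.
Net tension couple steel: A_s − A'_s = 3539 mm².
a = (A_s − A'_s) f_y / (0.85 f'_c b) = 1486380/(0.85 × 27.3 × 300) = 213.51 mm.
c = a/β₁ = 213.51/0.85 = 251.19 mm; ε'_s = 0.003(c − d')/c = 0.0023 ≥ f_y/E_s = 0.0021, so compression steel does yield.
M_n = (A_s − A'_s) f_y (d − a/2) + A'_s f_y (d − d') = [1486380 × (800 − 106.755) + 311220 × (800 − 56)] × 10⁻⁶ = 1030.43 + 231.55 = 1261.98 kN·m.

M_n ≈ 1260 kN·m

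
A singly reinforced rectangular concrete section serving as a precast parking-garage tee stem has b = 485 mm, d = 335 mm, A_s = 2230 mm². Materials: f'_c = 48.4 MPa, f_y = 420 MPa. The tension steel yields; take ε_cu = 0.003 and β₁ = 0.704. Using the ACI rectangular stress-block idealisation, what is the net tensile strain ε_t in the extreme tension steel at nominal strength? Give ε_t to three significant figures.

a = A_s f_y/(0.85 f'_c b) = 46.94 mm.
β₁ = 0.704, so c = a/β₁ = 46.94/0.704 = 66.68 mm.
From the linear strain diagram with ε_cu = 0.003: ε_t = 0.003 (d − c)/c = 0.003 × (335 − 66.68)/66.68 = 0.0121.
Since ε_t ≥ 0.005, the section is tension-controlled.

ε_t ≈ 0.0121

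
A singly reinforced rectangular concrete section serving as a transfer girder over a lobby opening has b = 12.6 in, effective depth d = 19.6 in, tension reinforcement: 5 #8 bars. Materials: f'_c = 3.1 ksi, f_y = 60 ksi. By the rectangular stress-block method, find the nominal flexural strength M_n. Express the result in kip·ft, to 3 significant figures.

A_s = 5 × 0.79 = 3.95 in².
T = A_s f_y = 3.95 × 60 = 237 kips.
a = T/(0.85 f'_c b) = 237/(0.85 × 3.1 × 12.6) = 7.138 in.
M_n = T(d − a/2) = 237 × (19.6 − 3.569) = 3799.3 kip·in = 3799.3/12 = 316.61 kip·ft.

M_n ≈ 317 kip·ft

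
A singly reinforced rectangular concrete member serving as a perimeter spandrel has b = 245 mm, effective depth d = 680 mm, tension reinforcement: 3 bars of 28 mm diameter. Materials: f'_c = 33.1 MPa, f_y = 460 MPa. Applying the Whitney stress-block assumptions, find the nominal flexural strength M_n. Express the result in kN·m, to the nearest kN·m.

A_s = 3 × 616 = 1848 mm².
T = A_s f_y = 1848 × 460 = 850080 N = 850.08 kN.
From C = T: a = T/(0.85 f'_c b) = 850080/(0.85 × 33.1 × 245) = 123.32 mm.
M_n = T(d − a/2) = 850.08 kN × (680 − 61.66) mm = 525.64 kN·m.

M_n ≈ 526 kN·m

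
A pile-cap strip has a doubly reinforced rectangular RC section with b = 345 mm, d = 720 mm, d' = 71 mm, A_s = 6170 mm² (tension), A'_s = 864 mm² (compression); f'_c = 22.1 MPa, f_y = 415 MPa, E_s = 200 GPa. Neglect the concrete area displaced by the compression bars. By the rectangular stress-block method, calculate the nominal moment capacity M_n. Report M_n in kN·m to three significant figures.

Assume both tension and compression steel yield.
Net tension couple steel: A_s − A'_s = 5306 mm².
a = (A_s − A'_s) f_y / (0.85 f'_c b) = 2201990/(0.85 × 22.1 × 345) = 339.77 mm.
c = a/β₁ = 339.77/0.85 = 399.73 mm; ε'_s = 0.003(c − d')/c = 0.0025 ≥ f_y/E_s = 0.0021, so compression steel does yield.
M_n = (A_s − A'_s) f_y (d − a/2) + A'_s f_y (d − d') = [2201990 × (720 − 169.885) + 358560 × (720 − 71)] × 10⁻⁶ = 1211.35 + 232.71 = 1444.06 kN·m.

M_n ≈ 1440 kN·m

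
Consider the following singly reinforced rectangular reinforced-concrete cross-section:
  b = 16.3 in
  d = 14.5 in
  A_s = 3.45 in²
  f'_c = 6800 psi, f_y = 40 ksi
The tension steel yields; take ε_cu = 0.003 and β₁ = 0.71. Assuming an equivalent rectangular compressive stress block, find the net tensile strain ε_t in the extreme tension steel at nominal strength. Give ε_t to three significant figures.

a = A_s f_y/(0.85 f'_c b) = 1.465 in.
β₁ = 0.71, so c = a/β₁ = 1.465/0.71 = 2.063 in.
From the linear strain diagram with ε_cu = 0.003: ε_t = 0.003 (d − c)/c = 0.003 × (14.5 − 2.063)/2.063 = 0.0181.
Since ε_t ≥ 0.005, the section is tension-controlled.

ε_t ≈ 0.0181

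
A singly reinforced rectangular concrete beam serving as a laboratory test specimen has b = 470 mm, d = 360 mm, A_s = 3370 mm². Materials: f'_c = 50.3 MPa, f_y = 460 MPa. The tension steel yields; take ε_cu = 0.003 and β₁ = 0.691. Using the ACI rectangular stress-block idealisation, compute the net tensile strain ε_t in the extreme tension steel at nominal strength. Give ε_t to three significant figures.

a = A_s f_y/(0.85 f'_c b) = 77.14 mm.
β₁ = 0.691, so c = a/β₁ = 77.14/0.691 = 111.64 mm.
From the linear strain diagram with ε_cu = 0.003: ε_t = 0.003 (d − c)/c = 0.003 × (360 − 111.64)/111.64 = 0.00667.
Since ε_t ≥ 0.005, the section is tension-controlled.

ε_t ≈ 0.00667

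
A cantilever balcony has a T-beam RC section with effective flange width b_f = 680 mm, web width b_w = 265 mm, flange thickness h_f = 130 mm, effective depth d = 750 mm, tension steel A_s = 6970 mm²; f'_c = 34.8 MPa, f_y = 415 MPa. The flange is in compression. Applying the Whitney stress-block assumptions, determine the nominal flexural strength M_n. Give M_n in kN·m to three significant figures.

Tension: T = A_s f_y = 6970 × 415 = 2892550 N.
Try a within the flange: a = T/(0.85 f'_c b_f) = 2892550/(0.85 × 34.8 × 680) = 143.80 mm.
a = 143.80 > h_f = 130 mm: the block extends into the web. Split into flange-overhang and web parts.
C_f = 0.85 f'_c (b_f − b_w) h_f = 0.85 × 34.8 × (680 − 265) × 130 = 1595841 N.
Remaining web compression depth: a_w = (T − C_f)/(0.85 f'_c b_w) = (2892550 − 1595841)/(0.85 × 34.8 × 265) = 165.42 mm.
M_n = C_f(d − h_f/2) + (T − C_f)(d − a_w/2) = 1595841 × (750 − 65) + 1296709 × (750 − 82.71) = 1093.15 + 865.28 = 1958.43 × 10⁶ N·mm.
M_n = 1958.43 kN·m.

M_n ≈ 1960 kN·m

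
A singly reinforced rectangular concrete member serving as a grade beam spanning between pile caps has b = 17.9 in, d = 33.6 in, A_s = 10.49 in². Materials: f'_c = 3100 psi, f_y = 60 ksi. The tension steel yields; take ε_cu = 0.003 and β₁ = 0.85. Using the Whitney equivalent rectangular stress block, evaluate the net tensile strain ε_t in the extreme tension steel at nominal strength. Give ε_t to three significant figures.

ε_t ≈ 0.00342

a = A_s f_y/(0.85 f'_c b) = 13.344 in.
β₁ = 0.85, so c = a/β₁ = 13.344/0.85 = 15.699 in.
From the linear strain diagram with ε_cu = 0.003: ε_t = 0.003 (d − c)/c = 0.003 × (33.6 − 15.699)/15.699 = 0.00342.
ε_t < 0.004 — the section is over-reinforced for flexure under ACI limits.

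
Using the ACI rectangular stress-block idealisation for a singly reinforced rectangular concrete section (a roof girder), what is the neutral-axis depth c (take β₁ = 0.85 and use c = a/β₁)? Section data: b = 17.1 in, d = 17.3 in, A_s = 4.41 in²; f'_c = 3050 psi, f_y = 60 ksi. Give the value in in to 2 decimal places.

c ≈ 7.02 in

T = A_s f_y = 4.41 × 60 = 264.6 kips.
a = T/(0.85 f'_c b) = 264.6/(0.85 × 3.05 × 17.1) = 5.9686 in.
With β₁ = 0.85, c = a/β₁ = 5.9686/0.85 = 7.02 in.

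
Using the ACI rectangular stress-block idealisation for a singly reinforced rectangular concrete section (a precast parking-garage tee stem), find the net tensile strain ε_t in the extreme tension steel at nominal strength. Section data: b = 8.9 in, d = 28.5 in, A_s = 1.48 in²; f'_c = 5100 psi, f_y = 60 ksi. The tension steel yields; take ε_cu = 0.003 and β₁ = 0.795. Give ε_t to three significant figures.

a = A_s f_y/(0.85 f'_c b) = 2.302 in.
β₁ = 0.795, so c = a/β₁ = 2.302/0.795 = 2.896 in.
From the linear strain diagram with ε_cu = 0.003: ε_t = 0.003 (d − c)/c = 0.003 × (28.5 − 2.896)/2.896 = 0.0265.
Since ε_t ≥ 0.005, the section is tension-controlled.

ε_t ≈ 0.0265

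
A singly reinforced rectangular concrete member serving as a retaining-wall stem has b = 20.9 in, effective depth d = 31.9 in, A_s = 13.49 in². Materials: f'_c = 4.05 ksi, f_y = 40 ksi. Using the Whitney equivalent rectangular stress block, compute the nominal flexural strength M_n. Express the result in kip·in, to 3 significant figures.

M_n ≈ 15200 kip·in

T = A_s f_y = 13.49 × 40 = 539.6 kips.
a = T/(0.85 f'_c b) = 539.6/(0.85 × 4.05 × 20.9) = 7.500 in.
M_n = T(d − a/2) = 539.6 × (31.9 − 3.75) = 15189.7 kip·in.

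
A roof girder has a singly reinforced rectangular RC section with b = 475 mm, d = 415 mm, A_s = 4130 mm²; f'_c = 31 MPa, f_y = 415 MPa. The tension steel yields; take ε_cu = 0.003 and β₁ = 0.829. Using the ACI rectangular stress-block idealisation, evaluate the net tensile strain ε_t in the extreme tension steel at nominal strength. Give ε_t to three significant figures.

a = A_s f_y/(0.85 f'_c b) = 136.94 mm.
β₁ = 0.829, so c = a/β₁ = 136.94/0.829 = 165.19 mm.
From the linear strain diagram with ε_cu = 0.003: ε_t = 0.003 (d − c)/c = 0.003 × (415 − 165.19)/165.19 = 0.00454.
ε_t is between 0.004 and 0.005 — transition zone.

ε_t ≈ 0.00454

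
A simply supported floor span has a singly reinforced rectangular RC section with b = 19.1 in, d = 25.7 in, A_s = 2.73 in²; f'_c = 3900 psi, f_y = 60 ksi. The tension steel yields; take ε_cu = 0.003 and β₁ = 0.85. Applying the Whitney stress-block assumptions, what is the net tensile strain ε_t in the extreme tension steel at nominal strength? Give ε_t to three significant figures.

ε_t ≈ 0.0223

a = A_s f_y/(0.85 f'_c b) = 2.587 in.
β₁ = 0.85, so c = a/β₁ = 2.587/0.85 = 3.044 in.
From the linear strain diagram with ε_cu = 0.003: ε_t = 0.003 (d − c)/c = 0.003 × (25.7 − 3.044)/3.044 = 0.0223.
Since ε_t ≥ 0.005, the section is tension-controlled.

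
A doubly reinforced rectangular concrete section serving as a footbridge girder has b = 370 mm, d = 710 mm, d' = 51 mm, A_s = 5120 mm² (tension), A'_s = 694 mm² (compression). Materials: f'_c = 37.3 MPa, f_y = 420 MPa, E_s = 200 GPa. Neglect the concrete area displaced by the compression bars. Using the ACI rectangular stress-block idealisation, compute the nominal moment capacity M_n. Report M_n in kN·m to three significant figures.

M_n ≈ 1360 kN·m

Assume both tension and compression steel yield.
Net tension couple steel: A_s − A'_s = 4426 mm².
a = (A_s − A'_s) f_y / (0.85 f'_c b) = 1858920/(0.85 × 37.3 × 370) = 158.46 mm.
c = a/β₁ = 158.46/0.784 = 202.12 mm; ε'_s = 0.003(c − d')/c = 0.0022 ≥ f_y/E_s = 0.0021, so compression steel does yield.
M_n = (A_s − A'_s) f_y (d − a/2) + A'_s f_y (d − d') = [1858920 × (710 − 79.23) + 291480 × (710 − 51)] × 10⁻⁶ = 1172.55 + 192.09 = 1364.64 kN·m.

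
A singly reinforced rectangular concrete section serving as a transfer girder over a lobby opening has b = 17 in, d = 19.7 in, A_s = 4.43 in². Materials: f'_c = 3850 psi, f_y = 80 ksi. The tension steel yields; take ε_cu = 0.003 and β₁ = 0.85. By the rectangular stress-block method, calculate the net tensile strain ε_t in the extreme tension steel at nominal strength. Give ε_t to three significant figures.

ε_t ≈ 0.00489

a = A_s f_y/(0.85 f'_c b) = 6.370 in.
β₁ = 0.85, so c = a/β₁ = 6.370/0.85 = 7.494 in.
From the linear strain diagram with ε_cu = 0.003: ε_t = 0.003 (d − c)/c = 0.003 × (19.7 − 7.494)/7.494 = 0.00489.
ε_t is between 0.004 and 0.005 — transition zone.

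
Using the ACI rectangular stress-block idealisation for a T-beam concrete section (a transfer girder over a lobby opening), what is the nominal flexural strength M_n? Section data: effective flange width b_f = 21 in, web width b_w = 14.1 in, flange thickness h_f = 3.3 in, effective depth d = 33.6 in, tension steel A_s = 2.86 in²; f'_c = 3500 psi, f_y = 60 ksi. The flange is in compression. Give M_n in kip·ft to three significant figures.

M_n ≈ 461 kip·ft

Tension: T = A_s f_y = 2.86 × 60 = 171.6 kips.
Try a within the flange: a = T/(0.85 f'_c b_f) = 171.6/(0.85 × 3.5 × 21) = 2.747 in.
Since a = 2.747 ≤ h_f = 3.3 in, the stress block lies entirely in the flange; analyse as a rectangular beam of width b_f.
M_n = T(d − a/2) = 171.6 × (33.6 − 1.3735) = 5530.1 kip·in.
M_n = 5530.1/12 = 460.84 kip·ft.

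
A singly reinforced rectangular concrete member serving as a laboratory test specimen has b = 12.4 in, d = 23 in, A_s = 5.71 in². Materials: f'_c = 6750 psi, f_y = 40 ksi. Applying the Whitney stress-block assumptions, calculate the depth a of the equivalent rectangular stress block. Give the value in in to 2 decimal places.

T = A_s f_y = 5.71 × 40 = 228.4 kips.
a = T/(0.85 f'_c b) = 228.4/(0.85 × 6.75 × 12.4) = 3.21 in.

a ≈ 3.21 in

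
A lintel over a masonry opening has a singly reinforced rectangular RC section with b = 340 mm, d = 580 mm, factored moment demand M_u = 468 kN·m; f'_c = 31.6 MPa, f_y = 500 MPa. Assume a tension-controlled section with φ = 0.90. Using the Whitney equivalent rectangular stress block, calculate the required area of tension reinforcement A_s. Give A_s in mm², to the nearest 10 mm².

A_s ≈ 1980 mm²

M_n = M_u/φ = 468/0.90 = 520 kN·m.
With M_n = 0.85 f'_c a b (d − a/2), solve the quadratic for a:
a = d − √(d² − 2M_n/(0.85 f'_c b)) = 580 − √(580² − 2 × 520×10⁶/(0.85 × 31.6 × 340)) = 108.28 mm.
A_s = 0.85 f'_c a b / f_y = 0.85 × 31.6 × 108.28 × 340 / 500 = 1977.7 mm².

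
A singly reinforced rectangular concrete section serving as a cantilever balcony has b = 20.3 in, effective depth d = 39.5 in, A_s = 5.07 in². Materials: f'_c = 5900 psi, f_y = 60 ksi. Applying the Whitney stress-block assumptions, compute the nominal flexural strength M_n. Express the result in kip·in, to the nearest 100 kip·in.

T = A_s f_y = 5.07 × 60 = 304.2 kips.
a = T/(0.85 f'_c b) = 304.2/(0.85 × 5.9 × 20.3) = 2.988 in.
M_n = T(d − a/2) = 304.2 × (39.5 − 1.494) = 11561.4 kip·in.

M_n ≈ 11600 kip·in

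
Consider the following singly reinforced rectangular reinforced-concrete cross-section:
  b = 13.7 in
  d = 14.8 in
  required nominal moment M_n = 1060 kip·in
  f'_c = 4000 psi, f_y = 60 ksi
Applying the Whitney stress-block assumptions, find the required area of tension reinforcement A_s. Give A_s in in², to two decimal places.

From M_n = 0.85 f'_c a b (d − a/2):
a = d − √(d² − 2M_n/(0.85 f'_c b)) = 14.8 − √(14.8² − 2 × 1060/(0.85 × 4 × 13.7)) = 1.627 in.
A_s = 0.85 f'_c a b / f_y = 0.85 × 4 × 1.627 × 13.7 / 60 = 1.263 in².

A_s ≈ 1.26 in²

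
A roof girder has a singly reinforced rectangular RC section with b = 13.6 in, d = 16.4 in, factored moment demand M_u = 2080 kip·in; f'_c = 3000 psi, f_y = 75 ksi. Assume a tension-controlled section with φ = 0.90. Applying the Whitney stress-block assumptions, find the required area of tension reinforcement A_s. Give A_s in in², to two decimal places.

A_s ≈ 2.20 in²

M_n = M_u/φ = 2080/0.90 = 2311.11 kip·in.
From M_n = 0.85 f'_c a b (d − a/2):
a = d − √(d² − 2M_n/(0.85 f'_c b)) = 16.4 − √(16.4² − 2 × 2311.11/(0.85 × 3 × 13.6)) = 4.752 in.
A_s = 0.85 f'_c a b / f_y = 0.85 × 3 × 4.752 × 13.6 / 75 = 2.197 in².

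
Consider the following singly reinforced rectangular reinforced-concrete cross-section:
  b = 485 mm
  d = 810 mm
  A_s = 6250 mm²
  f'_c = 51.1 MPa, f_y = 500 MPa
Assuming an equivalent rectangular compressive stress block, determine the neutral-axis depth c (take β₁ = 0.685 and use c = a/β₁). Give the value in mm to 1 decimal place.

T = A_s f_y = 6250 × 500 = 3125000 N = 3125 kN.
Setting C = 0.85 f'_c a b equal to T: a = 3125000/(0.85 × 51.1 × 485) = 148.343 mm.
With β₁ = 0.685, c = a/β₁ = 148.343/0.685 = 216.6 mm.

c ≈ 216.6 mm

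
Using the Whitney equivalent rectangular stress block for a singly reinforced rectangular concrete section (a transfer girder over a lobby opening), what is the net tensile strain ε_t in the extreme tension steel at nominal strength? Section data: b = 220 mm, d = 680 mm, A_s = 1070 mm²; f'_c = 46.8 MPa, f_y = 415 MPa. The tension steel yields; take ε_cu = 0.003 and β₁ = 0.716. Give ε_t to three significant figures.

a = A_s f_y/(0.85 f'_c b) = 50.74 mm.
β₁ = 0.716, so c = a/β₁ = 50.74/0.716 = 70.87 mm.
From the linear strain diagram with ε_cu = 0.003: ε_t = 0.003 (d − c)/c = 0.003 × (680 − 70.87)/70.87 = 0.0258.
Since ε_t ≥ 0.005, the section is tension-controlled.

ε_t ≈ 0.0258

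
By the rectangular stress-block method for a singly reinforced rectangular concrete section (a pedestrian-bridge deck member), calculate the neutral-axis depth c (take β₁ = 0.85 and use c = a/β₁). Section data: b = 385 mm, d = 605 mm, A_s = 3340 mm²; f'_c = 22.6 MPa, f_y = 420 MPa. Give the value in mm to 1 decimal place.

T = A_s f_y = 3340 × 420 = 1402800 N = 1402.8 kN.
Setting C = 0.85 f'_c a b equal to T: a = 1402800/(0.85 × 22.6 × 385) = 189.674 mm.
With β₁ = 0.85, c = a/β₁ = 189.674/0.85 = 223.1 mm.

c ≈ 223.1 mm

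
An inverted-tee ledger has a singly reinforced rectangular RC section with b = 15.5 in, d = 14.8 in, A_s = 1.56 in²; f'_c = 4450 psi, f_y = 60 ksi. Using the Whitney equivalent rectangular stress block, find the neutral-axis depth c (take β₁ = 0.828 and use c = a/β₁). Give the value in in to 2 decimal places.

c ≈ 1.93 in

T = A_s f_y = 1.56 × 60 = 93.6 kips.
a = T/(0.85 f'_c b) = 93.6/(0.85 × 4.45 × 15.5) = 1.5965 in.
With β₁ = 0.828, c = a/β₁ = 1.5965/0.828 = 1.93 in.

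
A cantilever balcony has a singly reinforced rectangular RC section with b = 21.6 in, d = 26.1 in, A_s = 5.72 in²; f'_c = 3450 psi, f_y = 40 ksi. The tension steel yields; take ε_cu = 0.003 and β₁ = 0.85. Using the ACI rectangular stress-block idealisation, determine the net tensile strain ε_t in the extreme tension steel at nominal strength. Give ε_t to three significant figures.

a = A_s f_y/(0.85 f'_c b) = 3.612 in.
β₁ = 0.85, so c = a/β₁ = 3.612/0.85 = 4.249 in.
From the linear strain diagram with ε_cu = 0.003: ε_t = 0.003 (d − c)/c = 0.003 × (26.1 − 4.249)/4.249 = 0.0154.
Since ε_t ≥ 0.005, the section is tension-controlled.

ε_t ≈ 0.0154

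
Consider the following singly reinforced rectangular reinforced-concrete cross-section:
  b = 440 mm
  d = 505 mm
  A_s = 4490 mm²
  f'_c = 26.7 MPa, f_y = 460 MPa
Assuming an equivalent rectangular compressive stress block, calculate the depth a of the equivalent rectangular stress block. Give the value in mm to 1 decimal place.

a ≈ 206.8 mm

T = A_s f_y = 4490 × 460 = 2065400 N = 2065.4 kN.
Setting C = 0.85 f'_c a b equal to T: a = 2065400/(0.85 × 26.7 × 440) = 206.8 mm.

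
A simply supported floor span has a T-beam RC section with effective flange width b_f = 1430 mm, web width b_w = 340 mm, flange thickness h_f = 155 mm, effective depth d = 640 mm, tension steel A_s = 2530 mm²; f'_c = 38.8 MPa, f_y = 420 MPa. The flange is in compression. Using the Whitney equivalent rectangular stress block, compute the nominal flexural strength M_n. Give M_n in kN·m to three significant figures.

Tension: T = A_s f_y = 2530 × 420 = 1062600 N.
Try a within the flange: a = T/(0.85 f'_c b_f) = 1062600/(0.85 × 38.8 × 1430) = 22.53 mm.
Since a = 22.53 ≤ h_f = 155 mm, the stress block lies entirely in the flange; analyse as a rectangular beam of width b_f.
M_n = T(d − a/2) = 1062600 × (640 − 11.265) = 668.09 × 10⁶ N·mm.
M_n = 668.09 kN·m.

M_n ≈ 668 kN·m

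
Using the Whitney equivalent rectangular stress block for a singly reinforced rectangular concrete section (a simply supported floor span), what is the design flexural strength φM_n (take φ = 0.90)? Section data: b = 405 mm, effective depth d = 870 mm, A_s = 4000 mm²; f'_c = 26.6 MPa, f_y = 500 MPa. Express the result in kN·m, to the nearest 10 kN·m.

φM_n ≈ 1370 kN·m

T = A_s f_y = 4000 × 500 = 2000000 N = 2000 kN.
From C = T: a = T/(0.85 f'_c b) = 2000000/(0.85 × 26.6 × 405) = 218.41 mm.
M_n = T(d − a/2) = 2000 kN × (870 − 109.205) mm = 1521.59 kN·m.
φM_n = 0.90 × 1521.59 = 1369.43 kN·m.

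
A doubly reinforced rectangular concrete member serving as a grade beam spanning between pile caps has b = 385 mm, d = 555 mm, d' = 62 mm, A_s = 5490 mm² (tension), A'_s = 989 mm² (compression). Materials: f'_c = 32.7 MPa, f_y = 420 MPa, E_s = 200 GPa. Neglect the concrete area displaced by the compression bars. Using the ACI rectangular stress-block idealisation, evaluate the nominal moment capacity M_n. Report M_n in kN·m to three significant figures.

M_n ≈ 1090 kN·m

Assume both tension and compression steel yield.
Net tension couple steel: A_s − A'_s = 4501 mm².
a = (A_s − A'_s) f_y / (0.85 f'_c b) = 1890420/(0.85 × 32.7 × 385) = 176.66 mm.
c = a/β₁ = 176.66/0.816 = 216.50 mm; ε'_s = 0.003(c − d')/c = 0.0021 ≥ f_y/E_s = 0.0021, so compression steel does yield.
M_n = (A_s − A'_s) f_y (d − a/2) + A'_s f_y (d − d') = [1890420 × (555 − 88.33) + 415380 × (555 − 62)] × 10⁻⁶ = 882.20 + 204.78 = 1086.98 kN·m.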